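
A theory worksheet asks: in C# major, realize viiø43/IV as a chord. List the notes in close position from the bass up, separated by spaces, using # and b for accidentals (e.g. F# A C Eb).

B D# E# G#

viiø43/IV is a secondary leading-tone chord. The target IV is F# in C# major; the applied chord is rooted a semitone below, on E#.
Building a half-diminished seventh chord on E# gives E#-G#-B-D#.
With the 43 figure the chord is in second inversion; from the bass B upward in close position it reads B-D#-E#-G#.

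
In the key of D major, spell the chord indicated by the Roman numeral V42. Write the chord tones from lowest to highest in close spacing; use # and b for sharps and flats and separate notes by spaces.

The numeral's case and figure indicate a dominant seventh chord. In D major its root, the dominant, is A.
That chord is spelled A-C#-E-G.
With the 42 figure the chord is in third inversion; from the bass G upward in close position it reads G-A-C#-E.

G A C# E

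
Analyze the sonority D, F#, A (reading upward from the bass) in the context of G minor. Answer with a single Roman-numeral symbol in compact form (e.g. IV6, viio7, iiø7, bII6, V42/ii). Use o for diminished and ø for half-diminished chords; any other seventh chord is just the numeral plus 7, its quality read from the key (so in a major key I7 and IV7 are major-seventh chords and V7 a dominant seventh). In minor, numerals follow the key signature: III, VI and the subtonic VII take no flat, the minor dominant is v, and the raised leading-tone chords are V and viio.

Stacked in thirds the chord is D-F#-A: a major triad on D.
In G minor, D is the dominant; the diatonic major triad there is V.

V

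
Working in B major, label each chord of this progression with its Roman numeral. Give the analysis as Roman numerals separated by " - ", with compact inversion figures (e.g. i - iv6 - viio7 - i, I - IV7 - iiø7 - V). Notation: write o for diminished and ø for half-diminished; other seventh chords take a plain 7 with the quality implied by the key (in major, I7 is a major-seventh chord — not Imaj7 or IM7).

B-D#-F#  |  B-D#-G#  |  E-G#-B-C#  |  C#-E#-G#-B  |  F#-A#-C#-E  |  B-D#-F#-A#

I - vi6 - ii65 - V7/V - V7 - I7

B-D#-F#: major triad on B = scale degree 1 → I.
B-D#-G#: root G# is the submediant; minor triad there is vi6.
E-G#-B-C# has root C#, degree 2 in B major, so ii65.
C#-E#-G#-B: chromatic; C# is V of V, so V7/V.
F#-A#-C#-E has root F#, degree 5 in B major, so V7.
B-D#-F#-A# has root B, degree 1 in B major, so I7.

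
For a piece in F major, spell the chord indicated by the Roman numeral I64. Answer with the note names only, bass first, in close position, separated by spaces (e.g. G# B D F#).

C F A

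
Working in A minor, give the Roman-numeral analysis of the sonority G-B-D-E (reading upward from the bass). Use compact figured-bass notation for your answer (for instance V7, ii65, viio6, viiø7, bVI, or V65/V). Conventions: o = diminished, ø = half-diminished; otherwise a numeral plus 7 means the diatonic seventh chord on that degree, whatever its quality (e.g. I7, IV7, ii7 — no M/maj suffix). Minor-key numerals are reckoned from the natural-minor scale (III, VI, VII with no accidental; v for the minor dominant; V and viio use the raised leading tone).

Stacked in thirds the chord is E-G-B-D: a minor seventh chord on E.
E is scale degree 5 in A minor, and a minor seventh chord on that degree is written v7.
With G in the bass the chord is in first inversion, so the figured bass is 65.

v65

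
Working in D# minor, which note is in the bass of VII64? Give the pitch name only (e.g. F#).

VII in D# minor has root C#; the chord is C#-E#-G#.
The figure 64 means second inversion — the fifth is in the bass.

G#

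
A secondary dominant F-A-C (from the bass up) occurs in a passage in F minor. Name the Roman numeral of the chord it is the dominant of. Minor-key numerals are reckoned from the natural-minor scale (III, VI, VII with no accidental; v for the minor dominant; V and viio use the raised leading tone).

The chord is a major triad on F.
A dominant resolves down a perfect fifth: F → Bb. In F minor, Bb is scale degree 4, i.e. iv.

iv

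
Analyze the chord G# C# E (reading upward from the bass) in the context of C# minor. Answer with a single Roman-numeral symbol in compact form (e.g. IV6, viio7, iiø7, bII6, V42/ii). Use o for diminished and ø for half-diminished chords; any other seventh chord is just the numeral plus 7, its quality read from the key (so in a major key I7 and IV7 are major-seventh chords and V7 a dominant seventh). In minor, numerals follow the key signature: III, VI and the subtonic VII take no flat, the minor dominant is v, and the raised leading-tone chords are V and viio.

i64

The pitches C#-E-G# form a minor triad rooted on C#.
In C# minor, C# is the tonic; the diatonic minor triad there is i.
With G# in the bass the chord is in second inversion, so the figured bass is 64.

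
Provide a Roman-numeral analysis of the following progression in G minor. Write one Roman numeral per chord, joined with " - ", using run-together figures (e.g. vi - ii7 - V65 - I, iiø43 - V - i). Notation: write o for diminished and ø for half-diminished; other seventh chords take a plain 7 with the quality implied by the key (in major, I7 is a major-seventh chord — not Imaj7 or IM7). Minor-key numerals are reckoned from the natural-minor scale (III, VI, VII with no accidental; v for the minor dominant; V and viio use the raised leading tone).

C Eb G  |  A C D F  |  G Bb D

iv - v43 - i

C-Eb-G has root C, degree 4 in G minor, so iv.
A-C-D-F: minor seventh chord on D = scale degree 5 → v43.
G-Bb-D: minor triad on G = scale degree 1 → i.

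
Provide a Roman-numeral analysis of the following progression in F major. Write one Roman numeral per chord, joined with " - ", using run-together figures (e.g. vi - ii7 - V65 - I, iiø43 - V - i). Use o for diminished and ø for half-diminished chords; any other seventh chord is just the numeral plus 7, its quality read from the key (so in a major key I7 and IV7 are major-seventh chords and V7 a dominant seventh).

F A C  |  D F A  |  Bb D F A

I - vi - IV7

F-A-C: root F is the tonic; major triad there is I.
D-F-A has root D, degree 6 in F major, so vi.
Bb-D-F-A: major seventh chord on Bb = scale degree 4 → IV7.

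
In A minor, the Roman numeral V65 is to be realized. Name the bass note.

G#

V in A minor has root E; the chord is E-G#-B-D.
The figure 65 means first inversion — the third is in the bass.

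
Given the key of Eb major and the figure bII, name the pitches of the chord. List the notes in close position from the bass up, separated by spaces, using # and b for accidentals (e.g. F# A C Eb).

bII is the Neapolitan chord — a major triad on the lowered second degree. In Eb major that root is Fb.
So the chord is Fb-Ab-Cb.

Fb Ab Cb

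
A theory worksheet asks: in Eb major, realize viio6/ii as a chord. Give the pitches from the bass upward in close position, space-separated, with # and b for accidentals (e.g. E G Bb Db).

G Bb E

viio6/ii is a secondary leading-tone chord. The target ii is F in Eb major; the applied chord is rooted a semitone below, on E.
Building a diminished triad on E gives E-G-Bb.
The figured bass 6 indicates first inversion, placing the third (G) in the bass: G-Bb-E.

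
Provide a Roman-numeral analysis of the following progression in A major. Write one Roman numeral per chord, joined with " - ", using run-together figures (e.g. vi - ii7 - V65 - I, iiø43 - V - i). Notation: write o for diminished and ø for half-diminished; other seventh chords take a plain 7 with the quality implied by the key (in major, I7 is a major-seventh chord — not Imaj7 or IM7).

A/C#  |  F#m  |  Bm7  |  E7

A/C#: root A is the tonic; major triad there is I6.
F#m has root F#, degree 6 in A major, so vi.
Bm7: root B is the supertonic; minor seventh chord there is ii7.
E7: root E is the dominant; dominant seventh chord there is V7.

I6 - vi - ii7 - V7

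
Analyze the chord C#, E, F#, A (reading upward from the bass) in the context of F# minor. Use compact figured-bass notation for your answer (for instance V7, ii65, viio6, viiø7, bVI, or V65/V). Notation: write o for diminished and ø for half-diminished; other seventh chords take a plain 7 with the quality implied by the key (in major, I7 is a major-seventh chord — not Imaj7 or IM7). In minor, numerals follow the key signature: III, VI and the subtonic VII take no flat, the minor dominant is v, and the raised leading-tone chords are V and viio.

i43

Stacked in thirds the chord is F#-A-C#-E: a minor seventh chord on F#.
F# is scale degree 1 in F# minor, and a minor seventh chord on that degree is written i7.
With C# in the bass the chord is in second inversion, so the figured bass is 43.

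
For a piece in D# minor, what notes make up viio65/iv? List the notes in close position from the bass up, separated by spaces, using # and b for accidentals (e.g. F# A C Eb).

A# C# E F##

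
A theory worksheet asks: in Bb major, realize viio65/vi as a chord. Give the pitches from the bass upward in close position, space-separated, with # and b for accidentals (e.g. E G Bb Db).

A C Eb F#

The slash marks an applied leading-tone chord: viio of vi. In Bb major, vi is G, so the leading tone to it is F#, a half step below.
Building a fully diminished seventh chord on F# gives F#-A-C-Eb.
With the 65 figure the chord is in first inversion; from the bass A upward in close position it reads A-C-Eb-F#.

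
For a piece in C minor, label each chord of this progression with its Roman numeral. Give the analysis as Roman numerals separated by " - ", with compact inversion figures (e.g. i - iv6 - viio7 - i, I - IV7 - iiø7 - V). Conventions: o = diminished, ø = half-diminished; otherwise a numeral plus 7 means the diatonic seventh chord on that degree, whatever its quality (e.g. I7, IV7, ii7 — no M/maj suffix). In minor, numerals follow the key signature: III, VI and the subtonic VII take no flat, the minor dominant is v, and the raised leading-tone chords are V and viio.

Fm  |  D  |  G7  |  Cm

iv - V/V - V7 - i

Fm: minor triad on F = scale degree 4 → iv.
D: chromatic; D is V of V, so V/V.
G7: root G is the dominant; dominant seventh chord there is V7.
Cm: minor triad on C = scale degree 1 → i.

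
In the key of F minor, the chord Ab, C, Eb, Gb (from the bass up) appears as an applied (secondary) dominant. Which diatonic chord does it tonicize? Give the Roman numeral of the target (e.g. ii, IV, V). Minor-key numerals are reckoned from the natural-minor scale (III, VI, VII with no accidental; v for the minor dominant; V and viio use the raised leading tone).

The chord is a dominant seventh chord on Ab.
A dominant resolves down a perfect fifth: Ab → Db. In F minor, Db is scale degree 6, i.e. VI.

VI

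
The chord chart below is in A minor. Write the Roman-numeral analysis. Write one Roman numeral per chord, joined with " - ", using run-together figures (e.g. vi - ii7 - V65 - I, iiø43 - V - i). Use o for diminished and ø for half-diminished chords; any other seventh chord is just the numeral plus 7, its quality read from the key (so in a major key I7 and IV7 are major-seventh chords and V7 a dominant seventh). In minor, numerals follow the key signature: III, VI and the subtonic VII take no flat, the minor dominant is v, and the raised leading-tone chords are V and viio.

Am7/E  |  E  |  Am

i43 - V - i

Am7/E has root A, degree 1 in A minor, so i43.
E: major triad on E = scale degree 5 → V.
Am: minor triad on A = scale degree 1 → i.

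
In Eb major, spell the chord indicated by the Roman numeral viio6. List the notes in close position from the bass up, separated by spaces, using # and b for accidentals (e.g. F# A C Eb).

F Ab D

The numeral's case and figure indicate a diminished triad. In Eb major its root, the seventh degree, is D.
That chord is spelled D-F-Ab.
The figured bass 6 indicates first inversion, placing the third (F) in the bass: F-Ab-D.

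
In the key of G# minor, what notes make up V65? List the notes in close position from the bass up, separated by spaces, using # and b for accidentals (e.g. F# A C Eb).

F## A# C# D#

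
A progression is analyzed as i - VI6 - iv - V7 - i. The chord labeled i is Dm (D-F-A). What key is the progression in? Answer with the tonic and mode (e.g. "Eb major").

The anchor chord is a minor triad on D, labeled i.
If D is scale degree 1 and the mode makes that degree carry a minor triad, the tonic is D and the mode is minor.

D minor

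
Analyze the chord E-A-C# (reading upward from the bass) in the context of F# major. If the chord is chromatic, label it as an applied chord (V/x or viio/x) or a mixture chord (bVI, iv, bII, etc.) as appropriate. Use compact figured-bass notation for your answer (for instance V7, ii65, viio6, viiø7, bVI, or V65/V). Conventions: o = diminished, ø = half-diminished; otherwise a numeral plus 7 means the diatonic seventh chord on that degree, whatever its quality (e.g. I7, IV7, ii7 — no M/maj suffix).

Stacked in thirds the chord is A-C#-E: a major triad on A.
A is the lowered third degree of F# major (diatonic 3 would be A#). This is a major triad on the lowered third degree, borrowed from the parallel minor.
With E in the bass the chord is in second inversion, so the figured bass is 64.

bIII64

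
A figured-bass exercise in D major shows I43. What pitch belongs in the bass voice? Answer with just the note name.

I in D major has root D; the chord is D-F#-A-C#.
The figure 43 means second inversion — the fifth is in the bass.

A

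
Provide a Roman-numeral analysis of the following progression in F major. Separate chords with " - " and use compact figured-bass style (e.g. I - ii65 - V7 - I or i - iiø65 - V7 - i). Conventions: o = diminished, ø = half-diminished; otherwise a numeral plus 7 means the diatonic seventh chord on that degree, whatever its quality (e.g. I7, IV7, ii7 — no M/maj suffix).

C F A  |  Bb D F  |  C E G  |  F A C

C-F-A has root F, degree 1 in F major, so I64.
Bb-D-F has root Bb, degree 4 in F major, so IV.
C-E-G has root C, degree 5 in F major, so V.
F-A-C: major triad on F = scale degree 1 → I.

I64 - IV - V - I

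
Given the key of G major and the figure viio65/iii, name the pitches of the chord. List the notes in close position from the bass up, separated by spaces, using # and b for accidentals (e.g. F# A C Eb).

C# E G A#

viio65/iii is a secondary leading-tone chord. The target iii is B in G major; the applied chord is rooted a semitone below, on A#.
Building a fully diminished seventh chord on A# gives A#-C#-E-G.
The figured bass 65 indicates first inversion, placing the third (C#) in the bass: C#-E-G-A#.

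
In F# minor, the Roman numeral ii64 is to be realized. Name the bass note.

D#

ii in F# minor has root G#; the chord is G#-B-D#.
The figure 64 means second inversion — the fifth is in the bass.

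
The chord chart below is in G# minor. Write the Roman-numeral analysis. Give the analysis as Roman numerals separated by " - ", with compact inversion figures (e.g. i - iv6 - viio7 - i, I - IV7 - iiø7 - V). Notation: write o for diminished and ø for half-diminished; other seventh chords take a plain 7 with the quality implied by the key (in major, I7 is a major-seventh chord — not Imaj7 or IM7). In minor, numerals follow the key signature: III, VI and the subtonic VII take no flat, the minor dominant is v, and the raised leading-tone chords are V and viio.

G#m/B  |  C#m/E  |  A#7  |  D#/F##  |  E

i6 - iv6 - V7/V - V6 - VI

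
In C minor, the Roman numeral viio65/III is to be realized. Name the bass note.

F

The applied chord viio65/III is rooted on D: D-F-Ab-Cb.
The figure 65 means first inversion — the third is in the bass.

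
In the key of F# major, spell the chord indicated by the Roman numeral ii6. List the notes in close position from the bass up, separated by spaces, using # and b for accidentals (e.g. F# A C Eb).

In F# major, the supertonic is G#, and the diatonic chord built there is a minor triad.
Stacking thirds from G# gives G#-B-D#.
With the 6 figure the chord is in first inversion; from the bass B upward in close position it reads B-D#-G#.

B D# G#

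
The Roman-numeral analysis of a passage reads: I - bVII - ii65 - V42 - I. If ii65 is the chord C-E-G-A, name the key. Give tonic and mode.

ii65 is given as C-E-G-A — a minor seventh chord with root A.
If A is scale degree 2 and the mode makes that degree carry a minor seventh chord, the tonic is G and the mode is major.

G major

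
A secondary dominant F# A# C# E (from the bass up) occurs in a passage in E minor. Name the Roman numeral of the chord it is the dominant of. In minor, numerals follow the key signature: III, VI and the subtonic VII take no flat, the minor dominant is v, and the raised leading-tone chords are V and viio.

V

The chord is a dominant seventh chord on F#.
A dominant resolves down a perfect fifth: F# → B. In E minor, B is scale degree 5, i.e. V.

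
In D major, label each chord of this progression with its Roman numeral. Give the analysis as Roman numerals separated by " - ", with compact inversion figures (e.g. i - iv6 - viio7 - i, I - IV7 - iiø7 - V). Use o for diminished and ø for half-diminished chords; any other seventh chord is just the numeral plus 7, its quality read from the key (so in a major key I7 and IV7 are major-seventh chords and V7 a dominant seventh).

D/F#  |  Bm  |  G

I6 - vi - IV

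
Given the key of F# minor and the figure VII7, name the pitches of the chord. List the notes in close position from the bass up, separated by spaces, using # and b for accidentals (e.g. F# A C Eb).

E G# B D

The numeral's case and figure indicate a dominant seventh chord. In F# minor its root, the subtonic, is E.
That chord is spelled E-G#-B-D.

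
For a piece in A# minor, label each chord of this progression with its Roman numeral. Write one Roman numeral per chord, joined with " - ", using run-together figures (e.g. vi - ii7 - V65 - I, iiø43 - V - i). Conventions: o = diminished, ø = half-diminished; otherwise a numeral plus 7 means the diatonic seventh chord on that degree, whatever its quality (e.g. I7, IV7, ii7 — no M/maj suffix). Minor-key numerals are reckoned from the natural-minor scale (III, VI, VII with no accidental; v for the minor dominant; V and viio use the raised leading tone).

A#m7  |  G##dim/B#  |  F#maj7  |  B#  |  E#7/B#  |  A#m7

A#m7: minor seventh chord on A# = scale degree 1 → i7.
G##dim/B#: root G## is the leading tone; diminished triad there is viio6.
F#maj7 has root F#, degree 6 in A# minor, so VI7.
B#: a major triad on B#, the applied dominant of V → V/V.
E#7/B#: dominant seventh chord on E# = scale degree 5 → V43.
A#m7: root A# is the tonic; minor seventh chord there is i7.

i7 - viio6 - VI7 - V/V - V43 - i7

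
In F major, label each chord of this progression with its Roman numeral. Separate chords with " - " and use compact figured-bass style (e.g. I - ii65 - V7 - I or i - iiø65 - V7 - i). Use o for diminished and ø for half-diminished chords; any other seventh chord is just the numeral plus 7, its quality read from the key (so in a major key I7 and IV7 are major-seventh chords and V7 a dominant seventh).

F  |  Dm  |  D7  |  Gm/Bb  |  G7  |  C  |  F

I - vi - V7/ii - ii6 - V7/V - V - I

F: major triad on F = scale degree 1 → I.
Dm: minor triad on D = scale degree 6 → vi.
D7: chromatic; D is V of ii, so V7/ii.
Gm/Bb: root G is the supertonic; minor triad there is ii6.
G7: chromatic; G is V of V, so V7/V.
C: major triad on C = scale degree 5 → V.
F has root F, degree 1 in F major, so I.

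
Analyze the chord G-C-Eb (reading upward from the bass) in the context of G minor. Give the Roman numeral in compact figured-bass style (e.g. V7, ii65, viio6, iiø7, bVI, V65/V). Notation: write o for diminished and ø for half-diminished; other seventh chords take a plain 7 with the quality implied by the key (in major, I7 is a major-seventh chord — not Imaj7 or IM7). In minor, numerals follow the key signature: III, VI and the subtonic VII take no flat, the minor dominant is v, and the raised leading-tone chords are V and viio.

iv64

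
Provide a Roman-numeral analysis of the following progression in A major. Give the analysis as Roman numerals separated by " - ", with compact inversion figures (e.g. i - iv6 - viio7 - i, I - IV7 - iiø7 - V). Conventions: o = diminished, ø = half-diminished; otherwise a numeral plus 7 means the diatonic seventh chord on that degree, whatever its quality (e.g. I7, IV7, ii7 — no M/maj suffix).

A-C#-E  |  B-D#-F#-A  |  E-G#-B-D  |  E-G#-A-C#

A-C#-E: major triad on A = scale degree 1 → I.
B-D#-F#-A is the secondary dominant of V (dominant seventh chord on B): V7/V.
E-G#-B-D has root E, degree 5 in A major, so V7.
E-G#-A-C# has root A, degree 1 in A major, so I43.

I - V7/V - V7 - I43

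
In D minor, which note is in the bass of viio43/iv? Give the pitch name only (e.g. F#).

C

The applied chord viio43/iv is rooted on F#: F#-A-C-Eb.
The figure 43 means second inversion — the fifth is in the bass.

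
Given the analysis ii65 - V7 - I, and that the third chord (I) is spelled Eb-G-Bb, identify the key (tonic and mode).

Eb major

I is given as Eb-G-Bb — a major triad with root Eb.
If Eb is scale degree 1 and the mode makes that degree carry a major triad, the tonic is Eb and the mode is major.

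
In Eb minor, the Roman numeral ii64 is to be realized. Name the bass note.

ii in Eb minor has root F; the chord is F-Ab-C.
The figure 64 means second inversion — the fifth is in the bass.

C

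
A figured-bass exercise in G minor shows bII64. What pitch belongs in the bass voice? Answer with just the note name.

bII in G minor has root Ab; the chord is Ab-C-Eb.
The figure 64 means second inversion — the fifth is in the bass.

Eb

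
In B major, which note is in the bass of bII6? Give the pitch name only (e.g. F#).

E

bII in B major has root C; the chord is C-E-G.
The figure 6 means first inversion — the third is in the bass.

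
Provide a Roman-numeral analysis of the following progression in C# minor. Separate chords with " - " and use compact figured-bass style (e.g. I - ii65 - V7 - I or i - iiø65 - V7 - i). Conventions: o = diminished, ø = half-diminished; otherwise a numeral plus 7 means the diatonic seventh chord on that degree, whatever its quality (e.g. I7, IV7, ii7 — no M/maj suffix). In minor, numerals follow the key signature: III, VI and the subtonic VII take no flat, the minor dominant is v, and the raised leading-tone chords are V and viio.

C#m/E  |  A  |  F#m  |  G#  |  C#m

i6 - VI - iv - V - i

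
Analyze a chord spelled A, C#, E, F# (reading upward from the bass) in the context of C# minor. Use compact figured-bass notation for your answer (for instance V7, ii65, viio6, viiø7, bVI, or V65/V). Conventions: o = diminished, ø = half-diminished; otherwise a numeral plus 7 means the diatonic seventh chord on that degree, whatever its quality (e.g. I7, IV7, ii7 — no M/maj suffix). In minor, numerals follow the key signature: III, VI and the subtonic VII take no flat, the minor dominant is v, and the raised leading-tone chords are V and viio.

iv65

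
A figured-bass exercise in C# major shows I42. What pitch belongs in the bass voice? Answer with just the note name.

I in C# major has root C#; the chord is C#-E#-G#-B#.
The figure 42 means third inversion — the seventh is in the bass.

B#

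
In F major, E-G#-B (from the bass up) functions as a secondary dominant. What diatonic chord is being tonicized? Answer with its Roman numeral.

The chord is a major triad on E.
A dominant resolves down a perfect fifth: E → A. In F major, A is scale degree 3, i.e. iii.

iii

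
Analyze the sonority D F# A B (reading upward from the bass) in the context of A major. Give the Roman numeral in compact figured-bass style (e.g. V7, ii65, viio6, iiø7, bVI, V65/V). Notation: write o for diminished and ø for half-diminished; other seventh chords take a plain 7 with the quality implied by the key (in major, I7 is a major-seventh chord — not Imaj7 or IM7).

ii65

The pitches B-D-F#-A form a minor seventh chord rooted on B.
In A major, B is the supertonic; the diatonic minor seventh chord there is ii7.
With D in the bass the chord is in first inversion, so the figured bass is 65.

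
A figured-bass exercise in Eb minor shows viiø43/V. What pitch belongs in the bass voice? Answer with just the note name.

Eb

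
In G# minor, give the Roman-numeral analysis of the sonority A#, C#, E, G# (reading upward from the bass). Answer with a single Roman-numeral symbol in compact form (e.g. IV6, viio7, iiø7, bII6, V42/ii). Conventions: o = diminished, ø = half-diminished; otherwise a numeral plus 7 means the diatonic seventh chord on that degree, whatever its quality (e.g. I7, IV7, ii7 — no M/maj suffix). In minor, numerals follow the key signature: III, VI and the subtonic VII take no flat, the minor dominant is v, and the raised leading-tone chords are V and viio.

Stacked in thirds the chord is A#-C#-E-G#: a half-diminished seventh chord on A#.
In G# minor, A# is the supertonic; the diatonic half-diminished seventh chord there is iiø7.

iiø7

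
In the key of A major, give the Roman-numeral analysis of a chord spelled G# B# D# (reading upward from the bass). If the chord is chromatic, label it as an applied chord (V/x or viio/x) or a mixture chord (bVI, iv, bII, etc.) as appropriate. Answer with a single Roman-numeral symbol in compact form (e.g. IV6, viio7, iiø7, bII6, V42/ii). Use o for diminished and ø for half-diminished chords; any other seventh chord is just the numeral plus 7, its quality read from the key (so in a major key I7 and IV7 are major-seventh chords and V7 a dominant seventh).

V/iii

The pitches G#-B#-D# form a major triad rooted on G#.
G# is not a diatonic chord root with this quality in A major, but it lies a perfect fifth above C# (iii), so the chord functions as an applied dominant of iii.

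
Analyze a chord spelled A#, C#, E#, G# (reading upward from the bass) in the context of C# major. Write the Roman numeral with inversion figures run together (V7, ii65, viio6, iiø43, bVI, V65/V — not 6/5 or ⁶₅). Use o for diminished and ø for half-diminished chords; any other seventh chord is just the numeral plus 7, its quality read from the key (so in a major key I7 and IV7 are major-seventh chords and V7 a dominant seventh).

vi7

Stacked in thirds the chord is A#-C#-E#-G#: a minor seventh chord on A#.
In C# major, A# is the submediant; the diatonic minor seventh chord there is vi7.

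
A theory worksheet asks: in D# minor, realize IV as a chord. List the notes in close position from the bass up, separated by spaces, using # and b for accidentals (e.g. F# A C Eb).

Scale degree 4 in D# minor is G#; here the chord built on it is altered to a major triad. IV is the major subdominant, borrowed from the parallel major.
So the chord is G#-B#-D#, a major triad.

G# B# D#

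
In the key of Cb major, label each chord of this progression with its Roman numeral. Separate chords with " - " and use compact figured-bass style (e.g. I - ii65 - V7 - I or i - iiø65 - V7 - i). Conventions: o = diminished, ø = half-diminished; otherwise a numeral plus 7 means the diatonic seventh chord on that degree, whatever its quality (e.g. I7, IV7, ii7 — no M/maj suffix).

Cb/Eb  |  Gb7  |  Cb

I6 - V7 - I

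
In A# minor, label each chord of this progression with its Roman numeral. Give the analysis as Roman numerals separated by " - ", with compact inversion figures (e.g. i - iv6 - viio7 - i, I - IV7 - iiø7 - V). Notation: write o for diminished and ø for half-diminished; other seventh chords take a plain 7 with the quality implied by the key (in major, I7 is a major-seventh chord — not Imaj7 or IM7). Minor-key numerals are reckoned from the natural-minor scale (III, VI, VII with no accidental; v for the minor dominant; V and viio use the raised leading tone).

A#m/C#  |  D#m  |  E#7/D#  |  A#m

i6 - iv - V42 - i

A#m/C#: minor triad on A# = scale degree 1 → i6.
D#m has root D#, degree 4 in A# minor, so iv.
E#7/D# has root E#, degree 5 in A# minor, so V42.
A#m: root A# is the tonic; minor triad there is i.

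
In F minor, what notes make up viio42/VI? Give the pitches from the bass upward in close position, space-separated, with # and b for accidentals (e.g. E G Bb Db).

Bbb C Eb Gb

viio42/VI is a secondary leading-tone chord. The target VI is Db in F minor; the applied chord is rooted a semitone below, on C.
Building a fully diminished seventh chord on C gives C-Eb-Gb-Bbb.
The figured bass 42 indicates third inversion, placing the seventh (Bbb) in the bass: Bbb-C-Eb-Gb.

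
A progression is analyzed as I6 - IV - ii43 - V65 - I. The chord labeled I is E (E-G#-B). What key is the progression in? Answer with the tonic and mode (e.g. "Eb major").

E major

The chord E is a major triad rooted on E; its label is I.
If E is scale degree 1 and the mode makes that degree carry a major triad, the tonic is E and the mode is major.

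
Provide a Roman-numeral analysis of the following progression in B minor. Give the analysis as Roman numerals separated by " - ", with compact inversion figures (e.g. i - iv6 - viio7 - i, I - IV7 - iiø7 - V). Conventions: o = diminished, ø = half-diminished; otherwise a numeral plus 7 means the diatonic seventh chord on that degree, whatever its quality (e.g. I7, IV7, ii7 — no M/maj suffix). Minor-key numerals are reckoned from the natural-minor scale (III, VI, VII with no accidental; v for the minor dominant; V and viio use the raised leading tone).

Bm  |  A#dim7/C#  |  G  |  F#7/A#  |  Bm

i - viio65 - VI - V65 - i

Bm: root B is the tonic; minor triad there is i.
A#dim7/C# has root A#, degree 7 in B minor, so viio65.
G has root G, degree 6 in B minor, so VI.
F#7/A# has root F#, degree 5 in B minor, so V65.
Bm: minor triad on B = scale degree 1 → i.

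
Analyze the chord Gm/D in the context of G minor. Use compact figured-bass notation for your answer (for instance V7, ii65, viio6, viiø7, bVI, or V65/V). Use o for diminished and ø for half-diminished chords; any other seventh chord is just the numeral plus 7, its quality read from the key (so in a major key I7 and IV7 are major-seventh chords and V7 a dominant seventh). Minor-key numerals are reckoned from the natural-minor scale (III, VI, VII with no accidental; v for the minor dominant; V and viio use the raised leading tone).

i64

Stacked in thirds the chord is G-Bb-D: a minor triad on G.
G is scale degree 1 in G minor, and a minor triad on that degree is written i.
With D in the bass the chord is in second inversion, so the figured bass is 64.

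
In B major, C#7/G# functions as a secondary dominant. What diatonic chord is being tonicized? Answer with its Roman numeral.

V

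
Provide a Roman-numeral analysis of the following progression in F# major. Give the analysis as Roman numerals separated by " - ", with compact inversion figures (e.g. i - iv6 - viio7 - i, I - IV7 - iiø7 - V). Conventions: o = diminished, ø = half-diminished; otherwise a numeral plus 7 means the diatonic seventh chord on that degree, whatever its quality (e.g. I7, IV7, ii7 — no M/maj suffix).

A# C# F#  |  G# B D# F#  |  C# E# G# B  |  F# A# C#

I6 - ii7 - V7 - I

A#-C#-F# has root F#, degree 1 in F# major, so I6.
G#-B-D#-F# has root G#, degree 2 in F# major, so ii7.
C#-E#-G#-B: dominant seventh chord on C# = scale degree 5 → V7.
F#-A#-C#: root F# is the tonic; major triad there is I.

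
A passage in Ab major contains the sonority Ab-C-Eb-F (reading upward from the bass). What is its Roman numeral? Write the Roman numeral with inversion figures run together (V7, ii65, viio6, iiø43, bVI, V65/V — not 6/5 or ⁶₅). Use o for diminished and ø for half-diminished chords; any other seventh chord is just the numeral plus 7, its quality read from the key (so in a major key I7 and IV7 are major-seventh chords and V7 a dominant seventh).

vi65

Stacked in thirds the chord is F-Ab-C-Eb: a minor seventh chord on F.
F is scale degree 6 in Ab major, and a minor seventh chord on that degree is written vi7.
With Ab in the bass the chord is in first inversion, so the figured bass is 65.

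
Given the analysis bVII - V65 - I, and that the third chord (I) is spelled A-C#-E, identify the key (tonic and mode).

The chord A is a major triad rooted on A; its label is I.
If A is scale degree 1 and the mode makes that degree carry a major triad, the tonic is A and the mode is major.

A major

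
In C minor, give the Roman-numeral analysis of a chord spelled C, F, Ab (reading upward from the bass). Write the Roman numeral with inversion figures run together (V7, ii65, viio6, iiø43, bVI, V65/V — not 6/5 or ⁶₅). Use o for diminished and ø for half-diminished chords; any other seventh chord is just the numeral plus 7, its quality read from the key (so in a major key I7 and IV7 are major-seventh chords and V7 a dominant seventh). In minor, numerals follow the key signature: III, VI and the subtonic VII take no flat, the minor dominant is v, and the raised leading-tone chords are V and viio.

The pitches F-Ab-C form a minor triad rooted on F.
F is scale degree 4 in C minor, and a minor triad on that degree is written iv.
With C in the bass the chord is in second inversion, so the figured bass is 64.

iv64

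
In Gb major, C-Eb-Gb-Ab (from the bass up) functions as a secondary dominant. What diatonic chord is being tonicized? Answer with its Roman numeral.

V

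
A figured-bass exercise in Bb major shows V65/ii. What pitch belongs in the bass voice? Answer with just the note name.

B

The applied chord V65/ii is rooted on G: G-B-D-F.
The figure 65 means first inversion — the third is in the bass.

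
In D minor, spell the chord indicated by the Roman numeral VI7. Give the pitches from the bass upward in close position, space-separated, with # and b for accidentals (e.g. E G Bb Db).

Bb D F A

In D minor, scale degree 6 is Bb, and the diatonic chord built there is a major seventh chord.
That chord is spelled Bb-D-F-A.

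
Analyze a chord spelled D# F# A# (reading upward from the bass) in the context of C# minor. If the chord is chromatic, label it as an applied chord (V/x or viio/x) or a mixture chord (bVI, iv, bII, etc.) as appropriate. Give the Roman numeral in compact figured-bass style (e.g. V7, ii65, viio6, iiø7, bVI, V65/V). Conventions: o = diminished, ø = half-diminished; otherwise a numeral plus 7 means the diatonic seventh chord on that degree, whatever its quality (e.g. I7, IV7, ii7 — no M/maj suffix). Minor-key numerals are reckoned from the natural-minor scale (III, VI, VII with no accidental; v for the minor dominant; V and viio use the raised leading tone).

ii

The pitches D#-F#-A# form a minor triad rooted on D#.
D# is the second degree of C# minor. This is the minor supertonic, borrowed from the parallel major (the Dorian ii).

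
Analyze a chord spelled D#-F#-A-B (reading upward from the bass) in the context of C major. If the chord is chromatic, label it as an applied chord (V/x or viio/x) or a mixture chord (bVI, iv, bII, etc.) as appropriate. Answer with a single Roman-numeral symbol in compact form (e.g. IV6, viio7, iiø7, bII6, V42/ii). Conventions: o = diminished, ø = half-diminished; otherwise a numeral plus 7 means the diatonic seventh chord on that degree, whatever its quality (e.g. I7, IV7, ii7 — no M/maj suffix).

V65/iii

Stacked in thirds the chord is B-D#-F#-A: a dominant seventh chord on B.
B is not a diatonic chord root with this quality in C major, but it lies a perfect fifth above E (iii), so the chord functions as an applied dominant of iii.
With D# in the bass the chord is in first inversion, so the figured bass is 65.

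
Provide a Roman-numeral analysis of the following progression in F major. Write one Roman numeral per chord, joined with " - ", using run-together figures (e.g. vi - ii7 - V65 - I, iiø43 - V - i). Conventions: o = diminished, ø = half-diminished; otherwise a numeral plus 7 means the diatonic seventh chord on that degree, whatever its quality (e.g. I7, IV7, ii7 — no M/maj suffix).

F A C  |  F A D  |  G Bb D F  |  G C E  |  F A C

I - vi6 - ii7 - V64 - I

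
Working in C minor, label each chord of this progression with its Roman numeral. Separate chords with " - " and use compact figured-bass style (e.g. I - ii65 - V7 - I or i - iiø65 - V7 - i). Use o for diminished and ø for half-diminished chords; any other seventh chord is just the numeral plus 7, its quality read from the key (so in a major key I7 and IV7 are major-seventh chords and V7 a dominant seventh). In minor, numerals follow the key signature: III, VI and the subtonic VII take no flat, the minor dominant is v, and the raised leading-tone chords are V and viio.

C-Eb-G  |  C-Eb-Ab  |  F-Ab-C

C-Eb-G: minor triad on C = scale degree 1 → i.
C-Eb-Ab: root Ab is the submediant; major triad there is VI6.
F-Ab-C: root F is the subdominant; minor triad there is iv.

i - VI6 - iv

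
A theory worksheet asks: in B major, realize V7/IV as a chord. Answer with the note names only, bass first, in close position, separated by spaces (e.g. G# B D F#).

B D# F# A

The slash means an applied dominant: we want the dominant of IV. In B major, IV is E major, and its dominant is built on B.
Building a dominant seventh chord on B gives B-D#-F#-A.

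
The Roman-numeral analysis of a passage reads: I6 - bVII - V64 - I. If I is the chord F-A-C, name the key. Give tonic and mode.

I is given as F-A-C — a major triad with root F.
If F is scale degree 1 and the mode makes that degree carry a major triad, the tonic is F and the mode is major.

F major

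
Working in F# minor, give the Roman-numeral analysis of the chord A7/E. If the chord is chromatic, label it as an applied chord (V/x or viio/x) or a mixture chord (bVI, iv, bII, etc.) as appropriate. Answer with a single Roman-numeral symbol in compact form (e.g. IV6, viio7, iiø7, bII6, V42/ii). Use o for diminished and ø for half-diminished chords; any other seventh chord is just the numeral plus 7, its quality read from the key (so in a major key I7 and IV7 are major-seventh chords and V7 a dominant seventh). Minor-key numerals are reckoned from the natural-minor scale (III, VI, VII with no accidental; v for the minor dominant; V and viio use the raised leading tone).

V43/VI

The pitches A-C#-E-G form a dominant seventh chord rooted on A.
A is not a diatonic chord root with this quality in F# minor, but it lies a perfect fifth above D (VI), so the chord functions as an applied dominant of VI.
With E in the bass the chord is in second inversion, so the figured bass is 43.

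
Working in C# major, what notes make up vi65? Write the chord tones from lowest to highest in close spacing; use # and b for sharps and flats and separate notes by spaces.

In C# major, the submediant is A#, and the diatonic chord built there is a minor seventh chord.
That chord is spelled A#-C#-E#-G#.
With the 65 figure the chord is in first inversion; from the bass C# upward in close position it reads C#-E#-G#-A#.

C# E# G# A#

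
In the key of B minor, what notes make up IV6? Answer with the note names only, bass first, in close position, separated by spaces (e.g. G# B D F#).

IV6 is the major subdominant, borrowed from the parallel major. In B minor that root is E.
So the chord is E-G#-B.
With the 6 figure the chord is in first inversion; from the bass G# upward in close position it reads G#-B-E.

G# B E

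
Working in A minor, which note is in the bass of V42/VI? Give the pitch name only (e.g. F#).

The applied chord V42/VI is rooted on C: C-E-G-Bb.
The figure 42 means third inversion — the seventh is in the bass.

Bb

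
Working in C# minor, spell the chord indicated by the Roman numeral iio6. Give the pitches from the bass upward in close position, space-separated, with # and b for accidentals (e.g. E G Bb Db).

The numeral's case and figure indicate a diminished triad. In C# minor its root, the supertonic, is D#.
Stacking thirds from D# gives D#-F#-A.
With the 6 figure the chord is in first inversion; from the bass F# upward in close position it reads F#-A-D#.

F# A D#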